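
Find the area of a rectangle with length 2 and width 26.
Area = length * width
Area = 2 * 26
Area = 52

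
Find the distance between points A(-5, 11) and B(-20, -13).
Using the distance formula: d = sqrt((x₂-x₁)² + (y₂-y₁)²)
dx = (-20) - (-5) = -15
dy = (-13) - 11 = -24
d = sqrt((-15)² + (-24)²) = sqrt(225 + 576) = sqrt(801) = 28.30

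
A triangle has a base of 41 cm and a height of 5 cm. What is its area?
Area = (1/2) * base * height
Area = (1/2) * 41 * 5
Area = 102.50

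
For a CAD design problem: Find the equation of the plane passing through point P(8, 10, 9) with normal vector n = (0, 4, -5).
d = n·P = (0)(8) + (4)(10) + (-5)(9) = -5
Plane: 4y - 5z = -5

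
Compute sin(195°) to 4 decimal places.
sin(195 degrees) = -0.2588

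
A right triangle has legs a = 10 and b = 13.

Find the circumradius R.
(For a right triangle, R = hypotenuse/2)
Hypotenuse c = √(10² + 13²) = √269 = 16.4012
R = c/2 = 8.201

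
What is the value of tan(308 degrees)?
tan(308 degrees) = -1.2799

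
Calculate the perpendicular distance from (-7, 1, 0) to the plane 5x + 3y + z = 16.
d = |5(-7) + 3(1) + 1(0) - (16)| / √(5² + 3² + 1²) = 48/√35 = 8.113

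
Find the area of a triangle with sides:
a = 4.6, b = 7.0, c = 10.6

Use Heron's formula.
s = (a+b+c)/2 = (4.6+7.0+10.6)/2 = 11.1
A = √(s(s-a)(s-b)(s-c)) = √(11.1·6.5·4.1·0.5)
A = √147.907 = 12.16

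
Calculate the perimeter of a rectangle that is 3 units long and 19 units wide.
Perimeter = 2 * (length + width)
Perimeter = 2 * (3 + 19)
Perimeter = 2 * 22
Perimeter = 44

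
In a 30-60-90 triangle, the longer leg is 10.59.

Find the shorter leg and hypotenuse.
In a 30-60-90 triangle, sides are in ratio 1 : √3 : 2.
Long leg = short leg·√3  →  short leg = 10.59/√3 = 6.114
Hypotenuse = 2·(short leg) = 2·10.59/√3 = 12.23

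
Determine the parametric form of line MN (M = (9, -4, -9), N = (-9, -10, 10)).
Direction vector d = N - M = (-18, -6, 19)
x = 9 - 18t, y = -4 - 6t, z = -9 + 19t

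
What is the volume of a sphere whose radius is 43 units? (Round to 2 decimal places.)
Volume = (4/3) * pi * r³
Volume = (4/3) * pi * 43³
Volume = (4/3) * pi * 79507
Volume = 333038.14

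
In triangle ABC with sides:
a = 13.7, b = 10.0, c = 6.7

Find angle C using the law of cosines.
cos(C) = (a² + b² - c²)/(2ab)
cos(C) = (13.7² + 10.0² - 6.7²)/(2·13.7·10.0) = 242.8/274 = 0.886131
C = arccos(0.886131) = 27.61°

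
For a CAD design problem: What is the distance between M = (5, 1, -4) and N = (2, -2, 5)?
d = √[(-3)² + (-3)² + (9)²] = √99 = 9.95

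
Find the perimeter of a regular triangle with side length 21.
Perimeter = number of sides * side length
Perimeter = 3 * 21
Perimeter = 63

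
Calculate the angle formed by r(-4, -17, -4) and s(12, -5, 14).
r·s = -19, |r|² = 321, |s|² = 365
cos θ = -19/√117165 ≈ -0.05551
θ ≈ 93.18°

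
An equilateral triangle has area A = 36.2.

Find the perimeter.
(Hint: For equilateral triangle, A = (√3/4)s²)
A = (√3/4)s²  →  s² = 4A/√3 = 4·36.2/√3 = 83.6003
s = 9.14332
Perimeter = 3s = 27.43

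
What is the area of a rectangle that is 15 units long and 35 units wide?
Area = length * width
Area = 15 * 35
Area = 525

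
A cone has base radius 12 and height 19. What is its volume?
Volume = (1/3) * pi * r² * h
Volume = (1/3) * pi * 12² * 19
Volume = (1/3) * pi * 144 * 19
Volume = (1/3) * pi * 2736
Volume = 2865.13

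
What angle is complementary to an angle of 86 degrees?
Complementary angles sum to 90 degrees.
Other angle = 90 - 86
Other angle = 4 degrees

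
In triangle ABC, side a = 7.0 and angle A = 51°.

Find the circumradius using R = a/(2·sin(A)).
R = a/(2·sin(A)) = 7.0/(2·sin(51°))
R = 7.0/(2·0.777146) = 7.0/1.554292 = 4.504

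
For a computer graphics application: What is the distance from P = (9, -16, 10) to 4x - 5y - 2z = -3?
d = |4(9) + (-5)(-16) + (-2)(10) - (-3)| / √(4² + (-5)² + (-2)²) = 99/√45 = 14.76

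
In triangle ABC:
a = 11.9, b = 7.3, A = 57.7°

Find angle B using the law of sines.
sin(B)/b = sin(A)/a
sin(B) = b·sin(A)/a = 7.3·sin(57.7°)/11.9 = 0.518522
B = arcsin(0.518522) = 31.23°  (b ≤ a, so B ≤ A and the acute solution is unique)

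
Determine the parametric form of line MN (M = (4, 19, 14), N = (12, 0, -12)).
Direction vector d = N - M = (8, -19, -26)
x = 4 + 8t, y = 19 - 19t, z = 14 - 26t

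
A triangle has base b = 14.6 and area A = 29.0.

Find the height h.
A = ½bh  →  h = 2A/b
h = 2·29.0/14.6 = 3.973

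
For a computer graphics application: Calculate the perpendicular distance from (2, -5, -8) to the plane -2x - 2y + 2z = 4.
d = |(-2)(2) + (-2)(-5) + 2(-8) - (4)| / √((-2)² + (-2)² + 2²) = 14/√12 = 4.041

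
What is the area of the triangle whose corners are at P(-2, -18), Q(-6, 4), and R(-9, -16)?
Using the coordinate formula: Area = (1/2)|x₁(y₂-y₃) + x₂(y₃-y₁) + x₃(y₁-y₂)|
Area = (1/2)|(-2)(4-(-16)) + (-6)((-16)-(-18)) + (-9)((-18)-4)|
Area = (1/2)|(-2)*20 + (-6)*2 + (-9)*(-22)|
Area = (1/2)|(-40) + (-12) + 198|
Area = (1/2)*146 = 73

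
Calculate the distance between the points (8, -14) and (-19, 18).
Using the distance formula: d = sqrt((x₂-x₁)² + (y₂-y₁)²)
dx = (-19) - 8 = -27
dy = 18 - (-14) = 32
d = sqrt((-27)² + 32²) = sqrt(729 + 1024) = sqrt(1753) = 41.87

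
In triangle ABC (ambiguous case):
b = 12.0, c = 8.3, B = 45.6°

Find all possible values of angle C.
sin(C)/c = sin(B)/b  →  sin(C) = c·sin(B)/b = 8.3·sin(45.6°)/12.0 = 0.494177
C₁ = arcsin(0.494177) = 29.62°,  C₂ = 180° - C₁ = 150.38°
Check C₂: A = 180° - 45.6° - 150.38° = -15.98° ≤ 0, rejected
C = 29.62° (one solution)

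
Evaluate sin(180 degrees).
sin(180 degrees) = 0.0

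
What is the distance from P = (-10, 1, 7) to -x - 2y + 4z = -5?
d = |(-1)(-10) + (-2)(1) + 4(7) - (-5)| / √((-1)² + (-2)² + 4²) = 41/√21 = 8.947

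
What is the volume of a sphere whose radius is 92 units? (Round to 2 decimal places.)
Volume = (4/3) * pi * r³
Volume = (4/3) * pi * 92³
Volume = (4/3) * pi * 778688
Volume = 3261760.67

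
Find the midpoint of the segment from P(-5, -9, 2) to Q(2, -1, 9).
Midpoint = ((-5+2)/2, (-9-1)/2, (2+9)/2) = (-1.5, -5, 5.5)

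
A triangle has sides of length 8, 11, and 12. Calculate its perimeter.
Perimeter = sum of all sides
Perimeter = 8 + 11 + 12
Perimeter = 31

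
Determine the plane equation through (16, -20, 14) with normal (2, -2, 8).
d = n·P = (2)(16) + (-2)(-20) + (8)(14) = 184
Plane: 2x - 2y + 8z = 184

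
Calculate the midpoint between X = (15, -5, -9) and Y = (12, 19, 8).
Midpoint = ((15+12)/2, (-5+19)/2, (-9+8)/2) = (13.5, 7, -0.5)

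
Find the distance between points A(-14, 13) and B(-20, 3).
Using the distance formula: d = sqrt((x₂-x₁)² + (y₂-y₁)²)
dx = (-20) - (-14) = -6
dy = 3 - 13 = -10
d = sqrt((-6)² + (-10)²) = sqrt(36 + 100) = sqrt(136) = 11.66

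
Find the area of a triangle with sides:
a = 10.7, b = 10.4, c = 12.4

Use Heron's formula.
s = (a+b+c)/2 = (10.7+10.4+12.4)/2 = 16.75
A = √(s(s-a)(s-b)(s-c)) = √(16.75·6.05·6.35·4.35)
A = √2799.2 = 52.91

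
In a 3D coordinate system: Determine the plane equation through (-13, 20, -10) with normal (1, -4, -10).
d = n·P = (1)(-13) + (-4)(20) + (-10)(-10) = 7
Plane: x - 4y - 10z = 7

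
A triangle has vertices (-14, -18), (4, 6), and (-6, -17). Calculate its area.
Using the coordinate formula: Area = (1/2)|x₁(y₂-y₃) + x₂(y₃-y₁) + x₃(y₁-y₂)|
Area = (1/2)|(-14)(6-(-17)) + 4((-17)-(-18)) + (-6)((-18)-6)|
Area = (1/2)|(-14)*23 + 4*1 + (-6)*(-24)|
Area = (1/2)|(-322) + 4 + 144|
Area = (1/2)*174 = 87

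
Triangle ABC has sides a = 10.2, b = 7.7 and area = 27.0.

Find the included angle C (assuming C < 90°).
Area = ½ab·sin(C)  →  sin(C) = 2·Area/(ab)
sin(C) = 2·27.0/(10.2·7.7) = 0.687548
C = arcsin(0.687548) = 43.44°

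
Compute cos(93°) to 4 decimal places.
cos(93 degrees) = -0.0523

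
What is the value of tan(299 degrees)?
tan(299 degrees) = -1.804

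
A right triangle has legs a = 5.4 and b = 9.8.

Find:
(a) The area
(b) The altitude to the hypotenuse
(a) Area = ½ab = ½·5.4·9.8 = 26.46
(b) Hypotenuse c = √(5.4² + 9.8²) = √125.2 = 11.1893
    Area = ½·c·h_c  →  h_c = 2·Area/c = 2·26.46/11.1893 = 4.73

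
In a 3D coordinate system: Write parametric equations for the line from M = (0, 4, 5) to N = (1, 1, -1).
Direction vector d = N - M = (1, -3, -6)
x = 0 + t, y = 4 - 3t, z = 5 - 6t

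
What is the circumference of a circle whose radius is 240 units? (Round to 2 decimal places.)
Circumference = 2 * pi * r
Circumference = 2 * pi * 240
Circumference = 1507.96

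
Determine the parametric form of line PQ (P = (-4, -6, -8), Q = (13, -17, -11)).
Direction vector d = Q - P = (17, -11, -3)
x = -4 + 17t, y = -6 - 11t, z = -8 - 3t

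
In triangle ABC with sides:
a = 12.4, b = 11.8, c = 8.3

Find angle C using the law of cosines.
cos(C) = (a² + b² - c²)/(2ab)
cos(C) = (12.4² + 11.8² - 8.3²)/(2·12.4·11.8) = 224.11/292.64 = 0.765821
C = arccos(0.765821) = 40.02°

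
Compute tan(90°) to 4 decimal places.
tan(90 degrees) = undefined
Decimal approximation: undefined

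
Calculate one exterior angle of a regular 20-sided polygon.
Exterior angle of a regular n-gon = 360/n
Exterior angle = 360/20
Exterior angle = 18 degrees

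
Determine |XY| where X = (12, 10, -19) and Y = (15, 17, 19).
d = √[(3)² + (7)² + (38)²] = √1502 = 38.76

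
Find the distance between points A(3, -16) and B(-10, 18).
Using the distance formula: d = sqrt((x₂-x₁)² + (y₂-y₁)²)
dx = (-10) - 3 = -13
dy = 18 - (-16) = 34
d = sqrt((-13)² + 34²) = sqrt(169 + 1156) = sqrt(1325) = 36.40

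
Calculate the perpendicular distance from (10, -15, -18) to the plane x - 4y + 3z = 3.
d = |1(10) + (-4)(-15) + 3(-18) - (3)| / √(1² + (-4)² + 3²) = 13/√26 = 2.55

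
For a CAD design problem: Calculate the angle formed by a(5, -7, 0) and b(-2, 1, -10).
a·b = -17, |a|² = 74, |b|² = 105
cos θ = -17/√7770 ≈ -0.1929
θ ≈ 101.1°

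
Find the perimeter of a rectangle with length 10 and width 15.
Perimeter = 2 * (length + width)
Perimeter = 2 * (10 + 15)
Perimeter = 2 * 25
Perimeter = 50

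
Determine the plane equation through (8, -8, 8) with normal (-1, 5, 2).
d = n·P = (-1)(8) + (5)(-8) + (2)(8) = -32
Plane: -x + 5y + 2z = -32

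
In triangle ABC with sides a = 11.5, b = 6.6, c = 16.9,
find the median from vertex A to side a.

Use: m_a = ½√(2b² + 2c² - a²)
m_a = ½√(2·6.6² + 2·16.9² - 11.5²)
m_a = ½√(87.12 + 571.22 - 132.25) = ½√526.09 = 11.47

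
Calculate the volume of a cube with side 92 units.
Volume = s³
Volume = 92³
Volume = 778688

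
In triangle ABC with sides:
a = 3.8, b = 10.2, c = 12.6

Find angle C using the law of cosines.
cos(C) = (a² + b² - c²)/(2ab)
cos(C) = (3.8² + 10.2² - 12.6²)/(2·3.8·10.2) = -40.28/77.52 = -0.519608
C = arccos(-0.519608) = 121.3°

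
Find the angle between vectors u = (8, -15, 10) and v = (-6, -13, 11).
u·v = 257, |u|² = 389, |v|² = 326
cos θ = 257/√126814 ≈ 0.7217
θ ≈ 43.81°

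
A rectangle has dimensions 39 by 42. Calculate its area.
Area = length * width
Area = 39 * 42
Area = 1638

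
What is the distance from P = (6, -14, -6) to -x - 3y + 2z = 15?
d = |(-1)(6) + (-3)(-14) + 2(-6) - (15)| / √((-1)² + (-3)² + 2²) = 9/√14 = 2.405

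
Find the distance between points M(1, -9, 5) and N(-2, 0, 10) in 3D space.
d = √[(-3)² + (9)² + (5)²] = √115 = 10.72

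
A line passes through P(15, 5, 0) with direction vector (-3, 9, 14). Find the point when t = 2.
P(2) = (15 + (-3)(2), 5 + 9(2), 0 + 14(2)) = (9, 23, 28)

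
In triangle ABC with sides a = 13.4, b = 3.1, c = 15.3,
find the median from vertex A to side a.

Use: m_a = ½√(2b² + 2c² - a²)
m_a = ½√(2·3.1² + 2·15.3² - 13.4²)
m_a = ½√(19.22 + 468.18 - 179.56) = ½√307.84 = 8.773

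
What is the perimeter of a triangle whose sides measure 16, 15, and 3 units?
Perimeter = sum of all sides
Perimeter = 16 + 15 + 3
Perimeter = 34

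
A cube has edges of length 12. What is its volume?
Volume = s³
Volume = 12³
Volume = 1728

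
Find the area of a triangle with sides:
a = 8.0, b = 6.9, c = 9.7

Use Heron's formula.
s = (a+b+c)/2 = (8.0+6.9+9.7)/2 = 12.3
A = √(s(s-a)(s-b)(s-c)) = √(12.3·4.3·5.4·2.6)
A = √742.576 = 27.25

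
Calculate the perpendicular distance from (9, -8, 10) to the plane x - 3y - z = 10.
d = |1(9) + (-3)(-8) + (-1)(10) - (10)| / √(1² + (-3)² + (-1)²) = 13/√11 = 3.92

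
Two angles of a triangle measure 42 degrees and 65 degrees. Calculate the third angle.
Sum of angles in a triangle = 180 degrees
Third angle = 180 - 42 - 65
Third angle = 73 degrees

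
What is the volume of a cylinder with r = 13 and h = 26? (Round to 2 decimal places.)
Volume = pi * r² * h
Volume = pi * 13² * 26
Volume = pi * 169 * 26
Volume = pi * 4394
Volume = 13804.16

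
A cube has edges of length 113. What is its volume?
Volume = s³
Volume = 113³
Volume = 1442897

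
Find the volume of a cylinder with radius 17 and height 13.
Volume = pi * r² * h
Volume = pi * 17² * 13
Volume = pi * 289 * 13
Volume = pi * 3757
Volume = 11802.96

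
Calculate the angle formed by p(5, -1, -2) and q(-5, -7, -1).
p·q = -16, |p|² = 30, |q|² = 75
cos θ = -16/√2250 ≈ -0.3373
θ ≈ 109.7°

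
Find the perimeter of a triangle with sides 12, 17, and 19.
Perimeter = sum of all sides
Perimeter = 12 + 17 + 19
Perimeter = 48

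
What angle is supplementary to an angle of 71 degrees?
Supplementary angles sum to 180 degrees.
Other angle = 180 - 71
Other angle = 109 degrees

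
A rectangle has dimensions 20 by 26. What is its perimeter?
Perimeter = 2 * (length + width)
Perimeter = 2 * (20 + 26)
Perimeter = 2 * 46
Perimeter = 92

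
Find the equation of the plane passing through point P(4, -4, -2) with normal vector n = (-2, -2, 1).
d = n·P = (-2)(4) + (-2)(-4) + (1)(-2) = -2
Plane: -2x - 2y + z = -2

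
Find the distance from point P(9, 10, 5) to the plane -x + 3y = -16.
d = |(-1)(9) + 3(10) + 0(5) - (-16)| / √((-1)² + 3² + 0²) = 37/√10 = 11.7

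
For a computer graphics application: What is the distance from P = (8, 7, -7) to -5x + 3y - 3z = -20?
d = |(-5)(8) + 3(7) + (-3)(-7) - (-20)| / √((-5)² + 3² + (-3)²) = 22/√43 = 3.355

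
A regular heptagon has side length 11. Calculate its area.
For a regular 7-gon with side length s = 11:
Apothem a = s / (2*tan(pi/7)) = 11 / (2*tan(pi/7)) ≈ 11.4209
Perimeter P = 7 * 11 = 77
Area = (1/2) * P * a = (1/2) * 77 * 11.4209 = 439.70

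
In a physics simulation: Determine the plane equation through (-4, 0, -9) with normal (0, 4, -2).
d = n·P = (0)(-4) + (4)(0) + (-2)(-9) = 18
Plane: 4y - 2z = 18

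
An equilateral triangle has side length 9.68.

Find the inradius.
For an equilateral triangle, r = s/(2√3) where s is the side.
r = 9.68/(2√3) = 9.68/3.464102 = 2.794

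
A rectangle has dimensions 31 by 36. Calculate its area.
Area = length * width
Area = 31 * 36
Area = 1116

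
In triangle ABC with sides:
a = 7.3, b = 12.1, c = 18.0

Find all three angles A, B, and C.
By the law of cosines:
cos(A) = (b² + c² - a²)/(2bc) = 0.957576  →  A = 16.75°
cos(B) = (a² + c² - b²)/(2ac) = 0.878539  →  B = 28.53°
cos(C) = (a² + b² - c²)/(2ab) = -0.703611  →  C = 134.7°
Check: A + B + C = 180.0° ✓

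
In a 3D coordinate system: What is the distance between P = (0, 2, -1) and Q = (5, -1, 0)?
d = √[(5)² + (-3)² + (1)²] = √35 = 5.916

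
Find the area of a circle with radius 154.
Area = pi * r²
Area = pi * 154²
Area = pi * 23716
Area = 74506.01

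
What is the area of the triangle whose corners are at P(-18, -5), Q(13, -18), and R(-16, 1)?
Using the coordinate formula: Area = (1/2)|x₁(y₂-y₃) + x₂(y₃-y₁) + x₃(y₁-y₂)|
Area = (1/2)|(-18)((-18)-1) + 13(1-(-5)) + (-16)((-5)-(-18))|
Area = (1/2)|(-18)*(-19) + 13*6 + (-16)*13|
Area = (1/2)|342 + 78 + (-208)|
Area = (1/2)*212 = 106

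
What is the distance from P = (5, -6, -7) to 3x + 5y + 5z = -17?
d = |3(5) + 5(-6) + 5(-7) - (-17)| / √(3² + 5² + 5²) = 33/√59 = 4.296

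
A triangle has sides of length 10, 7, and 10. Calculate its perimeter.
Perimeter = sum of all sides
Perimeter = 10 + 7 + 10
Perimeter = 27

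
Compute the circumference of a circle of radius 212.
Circumference = 2 * pi * r
Circumference = 2 * pi * 212
Circumference = 1332.04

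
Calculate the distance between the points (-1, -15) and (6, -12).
Using the distance formula: d = sqrt((x₂-x₁)² + (y₂-y₁)²)
dx = 6 - (-1) = 7
dy = (-12) - (-15) = 3
d = sqrt(7² + 3²) = sqrt(49 + 9) = sqrt(58) = 7.62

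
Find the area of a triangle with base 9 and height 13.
Area = (1/2) * base * height
Area = (1/2) * 9 * 13
Area = 58.50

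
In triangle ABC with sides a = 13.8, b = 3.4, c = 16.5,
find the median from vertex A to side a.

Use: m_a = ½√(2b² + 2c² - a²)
m_a = ½√(2·3.4² + 2·16.5² - 13.8²)
m_a = ½√(23.12 + 544.5 - 190.44) = ½√377.18 = 9.711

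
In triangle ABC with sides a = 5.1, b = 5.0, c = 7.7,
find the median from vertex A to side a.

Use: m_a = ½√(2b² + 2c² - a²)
m_a = ½√(2·5.0² + 2·7.7² - 5.1²)
m_a = ½√(50 + 118.58 - 26.01) = ½√142.57 = 5.97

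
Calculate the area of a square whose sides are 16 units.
Area = s²
Area = 16²
Area = 256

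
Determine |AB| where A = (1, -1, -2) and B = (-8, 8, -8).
d = √[(-9)² + (9)² + (-6)²] = √198 = 14.07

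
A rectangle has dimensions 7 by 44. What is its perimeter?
Perimeter = 2 * (length + width)
Perimeter = 2 * (7 + 44)
Perimeter = 2 * 51
Perimeter = 102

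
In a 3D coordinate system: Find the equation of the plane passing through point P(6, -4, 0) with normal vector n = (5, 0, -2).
d = n·P = (5)(6) + (0)(-4) + (-2)(0) = 30
Plane: 5x - 2z = 30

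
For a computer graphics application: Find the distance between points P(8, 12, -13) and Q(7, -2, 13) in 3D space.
d = √[(-1)² + (-14)² + (26)²] = √873 = 29.55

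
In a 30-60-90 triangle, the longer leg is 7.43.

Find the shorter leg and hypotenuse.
In a 30-60-90 triangle, sides are in ratio 1 : √3 : 2.
Long leg = short leg·√3  →  short leg = 7.43/√3 = 4.29
Hypotenuse = 2·(short leg) = 2·7.43/√3 = 8.579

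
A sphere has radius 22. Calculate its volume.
Volume = (4/3) * pi * r³
Volume = (4/3) * pi * 22³
Volume = (4/3) * pi * 10648
Volume = 44602.24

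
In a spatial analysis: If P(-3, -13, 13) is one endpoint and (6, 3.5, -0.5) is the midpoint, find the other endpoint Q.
Q = (2×6 - (-3), 2×3.5 - (-13), 2×(-0.5) - 13) = (15, 20, -14)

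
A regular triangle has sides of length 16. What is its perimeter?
Perimeter = number of sides * side length
Perimeter = 3 * 16
Perimeter = 48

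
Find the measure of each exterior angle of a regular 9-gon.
Exterior angle of a regular n-gon = 360/n
Exterior angle = 360/9
Exterior angle = 40 degrees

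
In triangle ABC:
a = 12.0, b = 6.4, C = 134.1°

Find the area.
Using A = ½ab·sin(C):
A = ½·12.0·6.4·sin(134.1°) = ½·76.8·0.718126 = 27.58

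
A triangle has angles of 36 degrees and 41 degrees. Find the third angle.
Sum of angles in a triangle = 180 degrees
Third angle = 180 - 36 - 41
Third angle = 103 degrees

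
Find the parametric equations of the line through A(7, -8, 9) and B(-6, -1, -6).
Direction vector d = B - A = (-13, 7, -15)
x = 7 - 13t, y = -8 + 7t, z = 9 - 15t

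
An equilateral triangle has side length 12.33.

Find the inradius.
For an equilateral triangle, r = s/(2√3) where s is the side.
r = 12.33/(2√3) = 12.33/3.464102 = 3.559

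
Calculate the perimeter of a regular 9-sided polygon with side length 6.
Perimeter = number of sides * side length
Perimeter = 9 * 6
Perimeter = 54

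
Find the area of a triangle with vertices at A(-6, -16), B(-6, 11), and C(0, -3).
Using the coordinate formula: Area = (1/2)|x₁(y₂-y₃) + x₂(y₃-y₁) + x₃(y₁-y₂)|
Area = (1/2)|(-6)(11-(-3)) + (-6)((-3)-(-16)) + 0((-16)-11)|
Area = (1/2)|(-6)*14 + (-6)*13 + 0*(-27)|
Area = (1/2)|(-84) + (-78) + 0|
Area = (1/2)*162 = 81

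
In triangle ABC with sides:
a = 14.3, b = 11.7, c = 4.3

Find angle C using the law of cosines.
cos(C) = (a² + b² - c²)/(2ab)
cos(C) = (14.3² + 11.7² - 4.3²)/(2·14.3·11.7) = 322.89/334.62 = 0.964945
C = arccos(0.964945) = 15.22°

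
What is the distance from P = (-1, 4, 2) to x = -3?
d = |1(-1) + 0(4) + 0(2) - (-3)| / √(1² + 0² + 0²) = 2/√1 = 2.0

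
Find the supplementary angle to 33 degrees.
Supplementary angles sum to 180 degrees.
Other angle = 180 - 33
Other angle = 147 degrees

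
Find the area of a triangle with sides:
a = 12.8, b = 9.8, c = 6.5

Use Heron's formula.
s = (a+b+c)/2 = (12.8+9.8+6.5)/2 = 14.55
A = √(s(s-a)(s-b)(s-c)) = √(14.55·1.75·4.75·8.05)
A = √973.622 = 31.2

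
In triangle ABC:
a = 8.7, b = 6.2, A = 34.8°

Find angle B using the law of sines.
sin(B)/b = sin(A)/a
sin(B) = b·sin(A)/a = 6.2·sin(34.8°)/8.7 = 0.406715
B = arcsin(0.406715) = 24°  (b ≤ a, so B ≤ A and the acute solution is unique)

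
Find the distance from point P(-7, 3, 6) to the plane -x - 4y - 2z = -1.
d = |(-1)(-7) + (-4)(3) + (-2)(6) - (-1)| / √((-1)² + (-4)² + (-2)²) = 16/√21 = 3.491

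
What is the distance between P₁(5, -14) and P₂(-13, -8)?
Using the distance formula: d = sqrt((x₂-x₁)² + (y₂-y₁)²)
dx = (-13) - 5 = -18
dy = (-8) - (-14) = 6
d = sqrt((-18)² + 6²) = sqrt(324 + 36) = sqrt(360) = 18.97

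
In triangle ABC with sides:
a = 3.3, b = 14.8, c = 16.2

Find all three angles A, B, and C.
By the law of cosines:
cos(A) = (b² + c² - a²)/(2bc) = 0.981377  →  A = 11.07°
cos(B) = (a² + c² - b²)/(2ac) = 0.507763  →  B = 59.49°
cos(C) = (a² + b² - c²)/(2ab) = -0.332821  →  C = 109.4°
Check: A + B + C = 180.0° ✓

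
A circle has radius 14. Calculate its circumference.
Circumference = 2 * pi * r
Circumference = 2 * pi * 14
Circumference = 87.96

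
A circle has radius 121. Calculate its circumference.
Circumference = 2 * pi * r
Circumference = 2 * pi * 121
Circumference = 760.27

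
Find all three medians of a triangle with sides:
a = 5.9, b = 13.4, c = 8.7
Using m_x = ½√(2y² + 2z² - x²):
m_a = ½√(2·13.4² + 2·8.7² - 5.9²) = ½√475.69 = 10.91
m_b = ½√(2·5.9² + 2·8.7² - 13.4²) = ½√41.44 = 3.219
m_c = ½√(2·5.9² + 2·13.4² - 8.7²) = ½√353.05 = 9.395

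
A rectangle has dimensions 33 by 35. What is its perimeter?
Perimeter = 2 * (length + width)
Perimeter = 2 * (33 + 35)
Perimeter = 2 * 68
Perimeter = 136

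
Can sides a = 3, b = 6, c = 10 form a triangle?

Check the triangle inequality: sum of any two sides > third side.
No: 3 + 6 = 9 is not > 10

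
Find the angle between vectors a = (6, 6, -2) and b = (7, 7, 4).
a·b = 76, |a|² = 76, |b|² = 114
cos θ = 76/√8664 ≈ 0.8165
θ ≈ 35.26°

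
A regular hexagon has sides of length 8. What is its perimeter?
Perimeter = number of sides * side length
Perimeter = 6 * 8
Perimeter = 48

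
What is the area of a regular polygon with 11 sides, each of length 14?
For a regular 11-gon with side length s = 14:
Apothem a = s / (2*tan(pi/11)) = 14 / (2*tan(pi/11)) ≈ 23.83981
Perimeter P = 11 * 14 = 154
Area = (1/2) * P * a = (1/2) * 154 * 23.83981 = 1835.67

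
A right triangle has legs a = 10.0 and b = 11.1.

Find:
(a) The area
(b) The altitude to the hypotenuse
(a) Area = ½ab = ½·10.0·11.1 = 55.5
(b) Hypotenuse c = √(10.0² + 11.1²) = √223.21 = 14.9402
    Area = ½·c·h_c  →  h_c = 2·Area/c = 2·55.5/14.9402 = 7.43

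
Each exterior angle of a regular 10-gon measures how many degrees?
Exterior angle of a regular n-gon = 360/n
Exterior angle = 360/10
Exterior angle = 36 degrees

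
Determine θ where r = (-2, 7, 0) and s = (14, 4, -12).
r·s = 0, |r|² = 53, |s|² = 356
cos θ = 0/√18868 ≈ 0.0
θ ≈ 90.0°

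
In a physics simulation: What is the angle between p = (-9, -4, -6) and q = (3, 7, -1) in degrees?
p·q = -49, |p|² = 133, |q|² = 59
cos θ = -49/√7847 ≈ -0.5532
θ ≈ 123.6°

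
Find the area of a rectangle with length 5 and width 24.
Area = length * width
Area = 5 * 24
Area = 120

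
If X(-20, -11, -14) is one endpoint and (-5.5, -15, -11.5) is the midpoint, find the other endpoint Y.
Y = (2×(-5.5) - (-20), 2×(-15) - (-11), 2×(-11.5) - (-14)) = (9, -19, -9)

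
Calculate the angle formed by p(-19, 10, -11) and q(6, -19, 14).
p·q = -458, |p|² = 582, |q|² = 593
cos θ = -458/√345126 ≈ -0.7796
θ ≈ 141.2°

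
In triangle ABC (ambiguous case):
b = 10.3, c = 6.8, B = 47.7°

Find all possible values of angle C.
sin(C)/c = sin(B)/b  →  sin(C) = c·sin(B)/b = 6.8·sin(47.7°)/10.3 = 0.488300
C₁ = arcsin(0.488300) = 29.23°,  C₂ = 180° - C₁ = 150.77°
Check C₂: A = 180° - 47.7° - 150.77° = -18.47° ≤ 0, rejected
C = 29.23° (one solution)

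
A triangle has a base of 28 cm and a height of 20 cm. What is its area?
Area = (1/2) * base * height
Area = (1/2) * 28 * 20
Area = 280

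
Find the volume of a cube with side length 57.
Volume = s³
Volume = 57³
Volume = 185193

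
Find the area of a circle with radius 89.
Area = pi * r²
Area = pi * 89²
Area = pi * 7921
Area = 24884.56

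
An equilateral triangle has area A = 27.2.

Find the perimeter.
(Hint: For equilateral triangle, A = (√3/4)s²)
A = (√3/4)s²  →  s² = 4A/√3 = 4·27.2/√3 = 62.8157
s = 7.92564
Perimeter = 3s = 23.78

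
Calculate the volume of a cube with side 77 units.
Volume = s³
Volume = 77³
Volume = 456533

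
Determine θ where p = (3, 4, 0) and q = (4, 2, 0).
p·q = 20, |p|² = 25, |q|² = 20
cos θ = 20/√500 ≈ 0.8944
θ ≈ 26.57°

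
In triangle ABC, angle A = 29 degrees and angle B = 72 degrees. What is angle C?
Sum of angles in a triangle = 180 degrees
Third angle = 180 - 29 - 72
Third angle = 79 degrees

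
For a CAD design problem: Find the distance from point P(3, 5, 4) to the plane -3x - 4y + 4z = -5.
d = |(-3)(3) + (-4)(5) + 4(4) - (-5)| / √((-3)² + (-4)² + 4²) = 8/√41 = 1.249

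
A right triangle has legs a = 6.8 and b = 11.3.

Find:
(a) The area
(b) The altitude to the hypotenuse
(a) Area = ½ab = ½·6.8·11.3 = 38.42
(b) Hypotenuse c = √(6.8² + 11.3²) = √173.93 = 13.1883
    Area = ½·c·h_c  →  h_c = 2·Area/c = 2·38.42/13.1883 = 5.826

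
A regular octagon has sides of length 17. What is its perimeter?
Perimeter = number of sides * side length
Perimeter = 8 * 17
Perimeter = 136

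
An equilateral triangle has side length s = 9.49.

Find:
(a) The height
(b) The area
(a) Height h = s·√3/2 = 9.49·√3/2 = 8.219
(b) Area = (√3/4)·s² = (√3/4)·9.49² = (√3/4)·90.0601 = 39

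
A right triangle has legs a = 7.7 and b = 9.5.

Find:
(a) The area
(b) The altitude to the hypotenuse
(a) Area = ½ab = ½·7.7·9.5 = 36.575
(b) Hypotenuse c = √(7.7² + 9.5²) = √149.54 = 12.2287
    Area = ½·c·h_c  →  h_c = 2·Area/c = 2·36.575/12.2287 = 5.982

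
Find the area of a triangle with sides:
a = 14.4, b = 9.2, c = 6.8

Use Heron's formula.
s = (a+b+c)/2 = (14.4+9.2+6.8)/2 = 15.2
A = √(s(s-a)(s-b)(s-c)) = √(15.2·0.8·6·8.4)
A = √612.864 = 24.76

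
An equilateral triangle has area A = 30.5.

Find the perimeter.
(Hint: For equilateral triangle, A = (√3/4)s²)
A = (√3/4)s²  →  s² = 4A/√3 = 4·30.5/√3 = 70.4367
s = 8.39266
Perimeter = 3s = 25.18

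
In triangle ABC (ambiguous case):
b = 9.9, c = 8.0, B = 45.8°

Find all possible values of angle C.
sin(C)/c = sin(B)/b  →  sin(C) = c·sin(B)/b = 8.0·sin(45.8°)/9.9 = 0.579322
C₁ = arcsin(0.579322) = 35.4°,  C₂ = 180° - C₁ = 144.6°
Check C₂: A = 180° - 45.8° - 144.6° = -10.4° ≤ 0, rejected
C = 35.4° (one solution)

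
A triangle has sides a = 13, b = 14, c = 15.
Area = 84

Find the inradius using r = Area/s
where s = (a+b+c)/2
s = (13+14+15)/2 = 21
r = Area/s = 84/21 = 4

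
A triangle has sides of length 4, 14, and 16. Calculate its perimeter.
Perimeter = sum of all sides
Perimeter = 4 + 14 + 16
Perimeter = 34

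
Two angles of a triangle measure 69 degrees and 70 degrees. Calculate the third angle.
Sum of angles in a triangle = 180 degrees
Third angle = 180 - 69 - 70
Third angle = 41 degrees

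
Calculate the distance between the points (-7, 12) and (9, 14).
Using the distance formula: d = sqrt((x₂-x₁)² + (y₂-y₁)²)
dx = 9 - (-7) = 16
dy = 14 - 12 = 2
d = sqrt(16² + 2²) = sqrt(256 + 4) = sqrt(260) = 16.12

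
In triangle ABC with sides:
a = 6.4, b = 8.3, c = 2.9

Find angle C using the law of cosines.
cos(C) = (a² + b² - c²)/(2ab)
cos(C) = (6.4² + 8.3² - 2.9²)/(2·6.4·8.3) = 101.44/106.24 = 0.954819
C = arccos(0.954819) = 17.29°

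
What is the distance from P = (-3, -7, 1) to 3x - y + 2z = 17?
d = |3(-3) + (-1)(-7) + 2(1) - (17)| / √(3² + (-1)² + 2²) = 17/√14 = 4.543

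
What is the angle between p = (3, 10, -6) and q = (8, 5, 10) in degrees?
p·q = 14, |p|² = 145, |q|² = 189
cos θ = 14/√27405 ≈ 0.08457
θ ≈ 85.15°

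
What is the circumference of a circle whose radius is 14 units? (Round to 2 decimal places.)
Circumference = 2 * pi * r
Circumference = 2 * pi * 14
Circumference = 87.96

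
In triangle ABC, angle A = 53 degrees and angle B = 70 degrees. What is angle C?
Sum of angles in a triangle = 180 degrees
Third angle = 180 - 53 - 70
Third angle = 57 degrees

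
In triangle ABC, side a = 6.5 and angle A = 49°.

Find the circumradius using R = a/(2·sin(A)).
R = a/(2·sin(A)) = 6.5/(2·sin(49°))
R = 6.5/(2·0.754710) = 6.5/1.509419 = 4.306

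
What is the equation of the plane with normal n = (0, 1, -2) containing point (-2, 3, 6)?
d = n·P = (0)(-2) + (1)(3) + (-2)(6) = -9
Plane: y - 2z = -9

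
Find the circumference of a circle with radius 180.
Circumference = 2 * pi * r
Circumference = 2 * pi * 180
Circumference = 1130.97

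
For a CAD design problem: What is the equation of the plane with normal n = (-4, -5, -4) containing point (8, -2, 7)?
d = n·P = (-4)(8) + (-5)(-2) + (-4)(7) = -50
Plane: -4x - 5y - 4z = -50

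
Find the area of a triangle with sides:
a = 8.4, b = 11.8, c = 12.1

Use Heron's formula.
s = (a+b+c)/2 = (8.4+11.8+12.1)/2 = 16.15
A = √(s(s-a)(s-b)(s-c)) = √(16.15·7.75·4.35·4.05)
A = √2205.05 = 46.96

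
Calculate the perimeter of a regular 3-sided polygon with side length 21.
Perimeter = number of sides * side length
Perimeter = 3 * 21
Perimeter = 63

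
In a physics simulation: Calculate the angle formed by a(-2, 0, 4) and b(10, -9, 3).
a·b = -8, |a|² = 20, |b|² = 190
cos θ = -8/√3800 ≈ -0.1298
θ ≈ 97.46°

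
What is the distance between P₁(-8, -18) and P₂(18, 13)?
Using the distance formula: d = sqrt((x₂-x₁)² + (y₂-y₁)²)
dx = 18 - (-8) = 26
dy = 13 - (-18) = 31
d = sqrt(26² + 31²) = sqrt(676 + 961) = sqrt(1637) = 40.46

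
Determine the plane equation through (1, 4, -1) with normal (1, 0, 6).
d = n·P = (1)(1) + (0)(4) + (6)(-1) = -5
Plane: x + 6z = -5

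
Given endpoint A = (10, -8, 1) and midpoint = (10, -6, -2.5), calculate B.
B = (2×10 - 10, 2×(-6) - (-8), 2×(-2.5) - 1) = (10, -4, -6)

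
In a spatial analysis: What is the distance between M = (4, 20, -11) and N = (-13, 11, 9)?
d = √[(-17)² + (-9)² + (20)²] = √770 = 27.75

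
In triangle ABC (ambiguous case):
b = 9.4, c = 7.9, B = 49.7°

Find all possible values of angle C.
sin(C)/c = sin(B)/b  →  sin(C) = c·sin(B)/b = 7.9·sin(49.7°)/9.4 = 0.640966
C₁ = arcsin(0.640966) = 39.86°,  C₂ = 180° - C₁ = 140.14°
Check C₂: A = 180° - 49.7° - 140.14° = -9.84° ≤ 0, rejected
C = 39.86° (one solution)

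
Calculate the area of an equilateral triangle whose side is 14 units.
Area = (sqrt(3)/4) * s²
Area = (sqrt(3)/4) * 14²
Area = (sqrt(3)/4) * 196
Area = 84.87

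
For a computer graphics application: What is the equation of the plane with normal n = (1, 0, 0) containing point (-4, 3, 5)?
d = n·P = (1)(-4) + (0)(3) + (0)(5) = -4
Plane: x = -4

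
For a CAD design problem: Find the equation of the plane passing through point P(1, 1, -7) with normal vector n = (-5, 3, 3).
d = n·P = (-5)(1) + (3)(1) + (3)(-7) = -23
Plane: -5x + 3y + 3z = -23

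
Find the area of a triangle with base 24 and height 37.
Area = (1/2) * base * height
Area = (1/2) * 24 * 37
Area = 444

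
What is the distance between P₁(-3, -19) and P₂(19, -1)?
Using the distance formula: d = sqrt((x₂-x₁)² + (y₂-y₁)²)
dx = 19 - (-3) = 22
dy = (-1) - (-19) = 18
d = sqrt(22² + 18²) = sqrt(484 + 324) = sqrt(808) = 28.43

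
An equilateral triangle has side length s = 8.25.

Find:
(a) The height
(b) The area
(a) Height h = s·√3/2 = 8.25·√3/2 = 7.145
(b) Area = (√3/4)·s² = (√3/4)·8.25² = (√3/4)·68.0625 = 29.47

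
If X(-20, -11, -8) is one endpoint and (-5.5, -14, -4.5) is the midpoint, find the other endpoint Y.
Y = (2×(-5.5) - (-20), 2×(-14) - (-11), 2×(-4.5) - (-8)) = (9, -17, -1)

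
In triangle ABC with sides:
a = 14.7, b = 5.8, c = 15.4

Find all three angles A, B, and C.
By the law of cosines:
cos(A) = (b² + c² - a²)/(2bc) = 0.306258  →  A = 72.17°
cos(B) = (a² + c² - b²)/(2ac) = 0.926782  →  B = 22.06°
cos(C) = (a² + b² - c²)/(2ab) = 0.073716  →  C = 85.77°
Check: A + B + C = 180.0° ✓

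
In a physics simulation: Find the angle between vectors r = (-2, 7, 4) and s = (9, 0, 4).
r·s = -2, |r|² = 69, |s|² = 97
cos θ = -2/√6693 ≈ -0.02445
θ ≈ 91.4°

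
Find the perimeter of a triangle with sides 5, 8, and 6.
Perimeter = sum of all sides
Perimeter = 5 + 8 + 6
Perimeter = 19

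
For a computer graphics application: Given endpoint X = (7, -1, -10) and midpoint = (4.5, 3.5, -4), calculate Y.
Y = (2×4.5 - 7, 2×3.5 - (-1), 2×(-4) - (-10)) = (2, 8, 2)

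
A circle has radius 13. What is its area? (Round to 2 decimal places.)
Area = pi * r²
Area = pi * 13²
Area = pi * 169
Area = 530.93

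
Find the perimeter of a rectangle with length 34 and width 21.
Perimeter = 2 * (length + width)
Perimeter = 2 * (34 + 21)
Perimeter = 2 * 55
Perimeter = 110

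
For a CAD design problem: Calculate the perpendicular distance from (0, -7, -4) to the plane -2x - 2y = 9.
d = |(-2)(0) + (-2)(-7) + 0(-4) - (9)| / √((-2)² + (-2)² + 0²) = 5/√8 = 1.768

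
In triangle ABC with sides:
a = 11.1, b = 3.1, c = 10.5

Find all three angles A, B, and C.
By the law of cosines:
cos(A) = (b² + c² - a²)/(2bc) = -0.051459  →  A = 92.95°
cos(B) = (a² + c² - b²)/(2ac) = 0.960317  →  B = 16.2°
cos(C) = (a² + b² - c²)/(2ab) = 0.327957  →  C = 70.86°
Check: A + B + C = 180.0° ✓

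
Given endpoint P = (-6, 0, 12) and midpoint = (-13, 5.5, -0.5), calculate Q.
Q = (2×(-13) - (-6), 2×5.5 - 0, 2×(-0.5) - 12) = (-20, 11, -13)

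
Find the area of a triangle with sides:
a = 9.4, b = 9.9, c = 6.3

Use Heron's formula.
s = (a+b+c)/2 = (9.4+9.9+6.3)/2 = 12.8
A = √(s(s-a)(s-b)(s-c)) = √(12.8·3.4·2.9·6.5)
A = √820.352 = 28.64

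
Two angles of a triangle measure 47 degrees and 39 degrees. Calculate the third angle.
Sum of angles in a triangle = 180 degrees
Third angle = 180 - 47 - 39
Third angle = 94 degrees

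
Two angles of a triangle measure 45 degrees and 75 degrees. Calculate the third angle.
Sum of angles in a triangle = 180 degrees
Third angle = 180 - 45 - 75
Third angle = 60 degrees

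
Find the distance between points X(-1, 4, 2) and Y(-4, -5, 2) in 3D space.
d = √[(-3)² + (-9)² + (0)²] = √90 = 9.487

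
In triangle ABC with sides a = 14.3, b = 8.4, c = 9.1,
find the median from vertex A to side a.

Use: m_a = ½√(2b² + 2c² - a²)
m_a = ½√(2·8.4² + 2·9.1² - 14.3²)
m_a = ½√(141.12 + 165.62 - 204.49) = ½√102.25 = 5.056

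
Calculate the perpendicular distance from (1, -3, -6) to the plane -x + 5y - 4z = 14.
d = |(-1)(1) + 5(-3) + (-4)(-6) - (14)| / √((-1)² + 5² + (-4)²) = 6/√42 = 0.9258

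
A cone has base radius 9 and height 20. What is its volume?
Volume = (1/3) * pi * r² * h
Volume = (1/3) * pi * 9² * 20
Volume = (1/3) * pi * 81 * 20
Volume = (1/3) * pi * 1620
Volume = 1696.46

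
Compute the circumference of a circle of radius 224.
Circumference = 2 * pi * r
Circumference = 2 * pi * 224
Circumference = 1407.43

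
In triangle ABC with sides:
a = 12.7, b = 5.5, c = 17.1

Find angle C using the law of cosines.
cos(C) = (a² + b² - c²)/(2ab)
cos(C) = (12.7² + 5.5² - 17.1²)/(2·12.7·5.5) = -100.87/139.7 = -0.722047
C = arccos(-0.722047) = 136.2°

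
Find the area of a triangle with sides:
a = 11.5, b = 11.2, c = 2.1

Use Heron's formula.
s = (a+b+c)/2 = (11.5+11.2+2.1)/2 = 12.4
A = √(s(s-a)(s-b)(s-c)) = √(12.4·0.9·1.2·10.3)
A = √137.938 = 11.74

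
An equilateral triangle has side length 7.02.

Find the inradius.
For an equilateral triangle, r = s/(2√3) where s is the side.
r = 7.02/(2√3) = 7.02/3.464102 = 2.026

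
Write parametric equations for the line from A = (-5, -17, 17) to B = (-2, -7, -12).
Direction vector d = B - A = (3, 10, -29)
x = -5 + 3t, y = -17 + 10t, z = 17 - 29t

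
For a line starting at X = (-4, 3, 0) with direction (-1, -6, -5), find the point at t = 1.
P(1) = (-4 + (-1)(1), 3 + (-6)(1), 0 + (-5)(1)) = (-5, -3, -5)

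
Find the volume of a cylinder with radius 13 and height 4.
Volume = pi * r² * h
Volume = pi * 13² * 4
Volume = pi * 169 * 4
Volume = pi * 676
Volume = 2123.72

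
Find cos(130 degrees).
cos(130 degrees) = -0.6428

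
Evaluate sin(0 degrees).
sin(0 degrees) = 0
Decimal approximation: 0.0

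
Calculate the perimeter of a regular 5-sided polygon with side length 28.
Perimeter = number of sides * side length
Perimeter = 5 * 28
Perimeter = 140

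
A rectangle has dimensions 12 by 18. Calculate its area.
Area = length * width
Area = 12 * 18
Area = 216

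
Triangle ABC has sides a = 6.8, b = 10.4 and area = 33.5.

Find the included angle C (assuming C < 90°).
Area = ½ab·sin(C)  →  sin(C) = 2·Area/(ab)
sin(C) = 2·33.5/(6.8·10.4) = 0.947398
C = arcsin(0.947398) = 71.33°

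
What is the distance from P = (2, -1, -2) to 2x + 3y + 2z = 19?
d = |2(2) + 3(-1) + 2(-2) - (19)| / √(2² + 3² + 2²) = 22/√17 = 5.336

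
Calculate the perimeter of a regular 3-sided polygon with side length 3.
Perimeter = number of sides * side length
Perimeter = 3 * 3
Perimeter = 9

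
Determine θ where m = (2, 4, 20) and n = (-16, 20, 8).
m·n = 208, |m|² = 420, |n|² = 720
cos θ = 208/√302400 ≈ 0.3782
θ ≈ 67.78°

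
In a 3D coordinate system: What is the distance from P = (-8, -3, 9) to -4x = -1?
d = |(-4)(-8) + 0(-3) + 0(9) - (-1)| / √((-4)² + 0² + 0²) = 33/√16 = 8.25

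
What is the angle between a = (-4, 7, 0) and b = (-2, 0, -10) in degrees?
a·b = 8, |a|² = 65, |b|² = 104
cos θ = 8/√6760 ≈ 0.0973
θ ≈ 84.42°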